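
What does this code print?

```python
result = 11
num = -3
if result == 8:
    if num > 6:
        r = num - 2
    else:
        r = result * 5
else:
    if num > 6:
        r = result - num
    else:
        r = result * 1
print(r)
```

11

result=11, num=-3
result == 8 is False; num > 6 is False
→ r = result * 1 = 11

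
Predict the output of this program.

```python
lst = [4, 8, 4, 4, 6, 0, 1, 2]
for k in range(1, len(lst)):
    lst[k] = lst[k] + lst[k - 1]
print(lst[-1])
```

29

k=1: lst[1] = 8+4 = 12 → [4, 12, 4, 4, 6, 0, 1, 2]
k=2: lst[2] = 4+12 = 16 → [4, 12, 16, 4, 6, 0, 1, 2]
k=3: lst[3] = 4+16 = 20 → [4, 12, 16, 20, 6, 0, 1, 2]
k=4: lst[4] = 6+20 = 26 → [4, 12, 16, 20, 26, 0, 1, 2]
k=5: lst[5] = 0+26 = 26 → [4, 12, 16, 20, 26, 26, 1, 2]
k=6: lst[6] = 1+26 = 27 → [4, 12, 16, 20, 26, 26, 27, 2]
k=7: lst[7] = 2+27 = 29 → [4, 12, 16, 20, 26, 26, 27, 29]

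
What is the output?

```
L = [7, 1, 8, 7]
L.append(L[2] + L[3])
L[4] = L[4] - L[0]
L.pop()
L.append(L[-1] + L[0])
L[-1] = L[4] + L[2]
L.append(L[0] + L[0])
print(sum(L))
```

append L[2]+L[3] = 8+7 = 15 → [7, 1, 8, 7, 15]
L[4] = L[4]-L[0] = 15-7 = 8 → [7, 1, 8, 7, 8]
pop() removes 8 → [7, 1, 8, 7]
append L[-1]+L[0] = 7+7 = 14 → [7, 1, 8, 7, 14]
L[-1] = L[4]+L[2] = 14+8 = 22 → [7, 1, 8, 7, 22]
append L[0]+L[0] = 7+7 = 14 → [7, 1, 8, 7, 22, 14]
sum = 59

59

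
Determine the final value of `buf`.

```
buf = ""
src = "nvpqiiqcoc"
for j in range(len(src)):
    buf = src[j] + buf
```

j=0: prepend 'n' → 'n'
j=1: prepend 'v' → 'vn'
j=2: prepend 'p' → 'pvn'
j=3: prepend 'q' → 'qpvn'
j=4: prepend 'i' → 'iqpvn'
j=5: prepend 'i' → 'iiqpvn'
j=6: prepend 'q' → 'qiiqpvn'
j=7: prepend 'c' → 'cqiiqpvn'
j=8: prepend 'o' → 'ocqiiqpvn'
j=9: prepend 'c' → 'cocqiiqpvn'

'cocqiiqpvn'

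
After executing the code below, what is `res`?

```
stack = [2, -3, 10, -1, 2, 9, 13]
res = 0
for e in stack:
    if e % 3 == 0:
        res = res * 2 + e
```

3

e=2: not %3==0
e=-3: %3==0, res = 0*2+(-3) = -3
e=10: not %3==0
e=-1: not %3==0
e=2: not %3==0
e=9: %3==0, res = (-3)*2+9 = 3
e=13: not %3==0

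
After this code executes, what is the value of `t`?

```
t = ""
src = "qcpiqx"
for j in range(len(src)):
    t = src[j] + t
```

j=0: prepend 'q' → 'q'
j=1: prepend 'c' → 'cq'
j=2: prepend 'p' → 'pcq'
j=3: prepend 'i' → 'ipcq'
j=4: prepend 'q' → 'qipcq'
j=5: prepend 'x' → 'xqipcq'

'xqipcq'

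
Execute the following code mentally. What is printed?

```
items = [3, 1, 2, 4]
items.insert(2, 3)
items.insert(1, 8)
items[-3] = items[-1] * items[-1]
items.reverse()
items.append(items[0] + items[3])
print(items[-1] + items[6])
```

10

insert 3 at 2 → [3, 1, 3, 2, 4]
insert 8 at 1 → [3, 8, 1, 3, 2, 4]
items[-3] = items[-1]*items[-1] = 4*4 = 16 → [3, 8, 1, 16, 2, 4]
reverse → [4, 2, 16, 1, 8, 3]
append items[0]+items[3] = 4+1 = 5 → [4, 2, 16, 1, 8, 3, 5]
items[-1]+items[6] = 5+5 = 10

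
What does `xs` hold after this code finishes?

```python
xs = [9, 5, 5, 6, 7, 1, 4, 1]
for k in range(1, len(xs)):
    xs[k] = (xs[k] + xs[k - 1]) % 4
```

k=1: xs[1] = (5+9)%4 = 2 → [9, 2, 5, 6, 7, 1, 4, 1]
k=2: xs[2] = (5+2)%4 = 3 → [9, 2, 3, 6, 7, 1, 4, 1]
k=3: xs[3] = (6+3)%4 = 1 → [9, 2, 3, 1, 7, 1, 4, 1]
k=4: xs[4] = (7+1)%4 = 0 → [9, 2, 3, 1, 0, 1, 4, 1]
k=5: xs[5] = (1+0)%4 = 1 → [9, 2, 3, 1, 0, 1, 4, 1]
k=6: xs[6] = (4+1)%4 = 1 → [9, 2, 3, 1, 0, 1, 1, 1]
k=7: xs[7] = (1+1)%4 = 2 → [9, 2, 3, 1, 0, 1, 1, 2]

[9, 2, 3, 1, 0, 1, 1, 2]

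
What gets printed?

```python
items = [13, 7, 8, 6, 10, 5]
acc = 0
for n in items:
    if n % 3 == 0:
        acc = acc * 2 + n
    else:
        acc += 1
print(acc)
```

n=13: not %3==0, acc = 0+1 = 1
n=7: not %3==0, acc = 1+1 = 2
n=8: not %3==0, acc = 2+1 = 3
n=6: %3==0, acc = 3*2+6 = 12
n=10: not %3==0, acc = 12+1 = 13
n=5: not %3==0, acc = 13+1 = 14

14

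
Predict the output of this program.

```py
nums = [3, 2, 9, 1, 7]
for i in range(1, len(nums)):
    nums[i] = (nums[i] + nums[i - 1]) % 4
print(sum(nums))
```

i=1: nums[1] = (2+3)%4 = 1 → [3, 1, 9, 1, 7]
i=2: nums[2] = (9+1)%4 = 2 → [3, 1, 2, 1, 7]
i=3: nums[3] = (1+2)%4 = 3 → [3, 1, 2, 3, 7]
i=4: nums[4] = (7+3)%4 = 2 → [3, 1, 2, 3, 2]
sum = 11

11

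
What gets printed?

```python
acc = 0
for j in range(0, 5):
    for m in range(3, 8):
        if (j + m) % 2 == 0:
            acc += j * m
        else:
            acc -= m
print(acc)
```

j=0,m=3: odd sum, acc = 0-3 = -3
j=0,m=4: even sum, acc = (-3)+0 = -3
j=0,m=5: odd sum, acc = (-3)-5 = -8
j=0,m=6: even sum, acc = (-8)+0 = -8
j=0,m=7: odd sum, acc = (-8)-7 = -15
j=1,m=3: even sum, acc = (-15)+3 = -12
j=1,m=4: odd sum, acc = (-12)-4 = -16
j=1,m=5: even sum, acc = (-16)+5 = -11
j=1,m=6: odd sum, acc = (-11)-6 = -17
j=1,m=7: even sum, acc = (-17)+7 = -10
j=2,m=3: odd sum, acc = (-10)-3 = -13
j=2,m=4: even sum, acc = (-13)+8 = -5
j=2,m=5: odd sum, acc = (-5)-5 = -10
j=2,m=6: even sum, acc = (-10)+12 = 2
j=2,m=7: odd sum, acc = 2-7 = -5
j=3,m=3: even sum, acc = (-5)+9 = 4
j=3,m=4: odd sum, acc = 4-4 = 0
j=3,m=5: even sum, acc = 0+15 = 15
j=3,m=6: odd sum, acc = 15-6 = 9
j=3,m=7: even sum, acc = 9+21 = 30
j=4,m=3: odd sum, acc = 30-3 = 27
j=4,m=4: even sum, acc = 27+16 = 43
j=4,m=5: odd sum, acc = 43-5 = 38
j=4,m=6: even sum, acc = 38+24 = 62
j=4,m=7: odd sum, acc = 62-7 = 55

55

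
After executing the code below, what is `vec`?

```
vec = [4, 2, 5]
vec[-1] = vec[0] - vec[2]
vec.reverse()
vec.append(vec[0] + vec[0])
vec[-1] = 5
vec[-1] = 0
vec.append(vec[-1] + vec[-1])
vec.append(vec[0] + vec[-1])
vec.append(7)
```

[-1, 2, 4, 0, 0, -1, 7]

vec[-1] = vec[0]-vec[2] = 4-5 = -1 → [4, 2, -1]
reverse → [-1, 2, 4]
append vec[0]+vec[0] = (-1)+(-1) = -2 → [-1, 2, 4, -2]
vec[-1] = 5 → [-1, 2, 4, 5]
vec[-1] = 0 → [-1, 2, 4, 0]
append vec[-1]+vec[-1] = 0+0 = 0 → [-1, 2, 4, 0, 0]
append vec[0]+vec[-1] = (-1)+0 = -1 → [-1, 2, 4, 0, 0, -1]
append 7 → [-1, 2, 4, 0, 0, -1, 7]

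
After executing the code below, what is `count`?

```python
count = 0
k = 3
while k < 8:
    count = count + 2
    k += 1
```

k=3: count = 0+2 = 2
k=4: count = 2+2 = 4
k=5: count = 4+2 = 6
k=6: count = 6+2 = 8
k=7: count = 8+2 = 10

10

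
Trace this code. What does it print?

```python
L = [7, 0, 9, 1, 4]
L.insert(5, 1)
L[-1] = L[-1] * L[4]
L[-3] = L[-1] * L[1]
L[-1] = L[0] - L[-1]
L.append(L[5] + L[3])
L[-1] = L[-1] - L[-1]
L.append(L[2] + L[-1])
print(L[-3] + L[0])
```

10

insert 1 at 5 → [7, 0, 9, 1, 4, 1]
L[-1] = L[-1]*L[4] = 1*4 = 4 → [7, 0, 9, 1, 4, 4]
L[-3] = L[-1]*L[1] = 4*0 = 0 → [7, 0, 9, 0, 4, 4]
L[-1] = L[0]-L[-1] = 7-4 = 3 → [7, 0, 9, 0, 4, 3]
append L[5]+L[3] = 3+0 = 3 → [7, 0, 9, 0, 4, 3, 3]
L[-1] = L[-1]-L[-1] = 3-3 = 0 → [7, 0, 9, 0, 4, 3, 0]
append L[2]+L[-1] = 9+0 = 9 → [7, 0, 9, 0, 4, 3, 0, 9]
L[-3]+L[0] = 3+7 = 10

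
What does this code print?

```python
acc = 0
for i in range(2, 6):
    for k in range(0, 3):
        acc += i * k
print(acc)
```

i=2,k=0: acc = 0+0 = 0
i=2,k=1: acc = 0+2 = 2
i=2,k=2: acc = 2+4 = 6
i=3,k=0: acc = 6+0 = 6
i=3,k=1: acc = 6+3 = 9
i=3,k=2: acc = 9+6 = 15
i=4,k=0: acc = 15+0 = 15
i=4,k=1: acc = 15+4 = 19
i=4,k=2: acc = 19+8 = 27
i=5,k=0: acc = 27+0 = 27
i=5,k=1: acc = 27+5 = 32
i=5,k=2: acc = 32+10 = 42

42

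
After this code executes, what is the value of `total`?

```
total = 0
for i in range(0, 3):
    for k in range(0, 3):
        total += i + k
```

i=0,k=0: total = 0+0 = 0
i=0,k=1: total = 0+1 = 1
i=0,k=2: total = 1+2 = 3
i=1,k=0: total = 3+1 = 4
i=1,k=1: total = 4+2 = 6
i=1,k=2: total = 6+3 = 9
i=2,k=0: total = 9+2 = 11
i=2,k=1: total = 11+3 = 14
i=2,k=2: total = 14+4 = 18

18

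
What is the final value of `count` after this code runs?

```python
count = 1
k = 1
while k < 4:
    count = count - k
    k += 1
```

-5

k=1: count = 1-1 = 0
k=2: count = 0-2 = -2
k=3: count = (-2)-3 = -5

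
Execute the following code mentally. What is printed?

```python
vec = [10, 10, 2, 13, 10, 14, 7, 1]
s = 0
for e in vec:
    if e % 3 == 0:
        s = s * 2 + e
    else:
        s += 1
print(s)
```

e=10: not %3==0, s = 0+1 = 1
e=10: not %3==0, s = 1+1 = 2
e=2: not %3==0, s = 2+1 = 3
e=13: not %3==0, s = 3+1 = 4
e=10: not %3==0, s = 4+1 = 5
e=14: not %3==0, s = 5+1 = 6
e=7: not %3==0, s = 6+1 = 7
e=1: not %3==0, s = 7+1 = 8

8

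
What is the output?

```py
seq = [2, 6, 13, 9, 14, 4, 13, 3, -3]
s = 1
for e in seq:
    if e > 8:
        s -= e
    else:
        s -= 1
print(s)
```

-53

e=2: not >8, s = 1-1 = 0
e=6: not >8, s = 0-1 = -1
e=13: >8, s = (-1)-13 = -14
e=9: >8, s = (-14)-9 = -23
e=14: >8, s = (-23)-14 = -37
e=4: not >8, s = (-37)-1 = -38
e=13: >8, s = (-38)-13 = -51
e=3: not >8, s = (-51)-1 = -52
e=-3: not >8, s = (-52)-1 = -53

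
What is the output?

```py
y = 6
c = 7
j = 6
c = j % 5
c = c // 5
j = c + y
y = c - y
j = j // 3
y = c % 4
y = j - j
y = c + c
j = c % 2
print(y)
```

c = 6%5 = 1
c = 1//5 = 0
j = 0+6 = 6
y = 0-6 = -6
j = 6//3 = 2
y = 0%4 = 0
y = 2-2 = 0
y = 0+0 = 0
j = 0%2 = 0

0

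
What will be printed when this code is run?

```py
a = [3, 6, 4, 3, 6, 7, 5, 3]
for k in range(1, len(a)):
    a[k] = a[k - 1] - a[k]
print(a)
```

k=1: a[1] = 3-6 = -3 → [3, -3, 4, 3, 6, 7, 5, 3]
k=2: a[2] = (-3)-4 = -7 → [3, -3, -7, 3, 6, 7, 5, 3]
k=3: a[3] = (-7)-3 = -10 → [3, -3, -7, -10, 6, 7, 5, 3]
k=4: a[4] = (-10)-6 = -16 → [3, -3, -7, -10, -16, 7, 5, 3]
k=5: a[5] = (-16)-7 = -23 → [3, -3, -7, -10, -16, -23, 5, 3]
k=6: a[6] = (-23)-5 = -28 → [3, -3, -7, -10, -16, -23, -28, 3]
k=7: a[7] = (-28)-3 = -31 → [3, -3, -7, -10, -16, -23, -28, -31]

[3, -3, -7, -10, -16, -23, -28, -31]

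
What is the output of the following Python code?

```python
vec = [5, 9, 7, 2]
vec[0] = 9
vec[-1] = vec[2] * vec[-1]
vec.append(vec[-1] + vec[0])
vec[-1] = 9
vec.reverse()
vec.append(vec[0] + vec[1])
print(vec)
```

[9, 14, 7, 9, 9, 23]

vec[0] = 9 → [9, 9, 7, 2]
vec[-1] = vec[2]*vec[-1] = 7*2 = 14 → [9, 9, 7, 14]
append vec[-1]+vec[0] = 14+9 = 23 → [9, 9, 7, 14, 23]
vec[-1] = 9 → [9, 9, 7, 14, 9]
reverse → [9, 14, 7, 9, 9]
append vec[0]+vec[1] = 9+14 = 23 → [9, 14, 7, 9, 9, 23]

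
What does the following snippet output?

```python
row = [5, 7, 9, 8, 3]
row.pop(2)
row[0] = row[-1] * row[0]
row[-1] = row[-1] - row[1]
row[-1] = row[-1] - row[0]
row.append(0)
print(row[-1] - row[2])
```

-8

pop(2) removes 9 → [5, 7, 8, 3]
row[0] = row[-1]*row[0] = 3*5 = 15 → [15, 7, 8, 3]
row[-1] = row[-1]-row[1] = 3-7 = -4 → [15, 7, 8, -4]
row[-1] = row[-1]-row[0] = (-4)-15 = -19 → [15, 7, 8, -19]
append 0 → [15, 7, 8, -19, 0]
row[-1]-row[2] = 0-8 = -8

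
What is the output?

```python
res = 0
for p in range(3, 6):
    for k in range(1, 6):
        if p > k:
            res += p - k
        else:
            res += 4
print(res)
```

p=3,k=1: 3>1, res = 0+2 = 2
p=3,k=2: 3>2, res = 2+1 = 3
p=3,k=3: not 3>3, res = 3+4 = 7
p=3,k=4: not 3>4, res = 7+4 = 11
p=3,k=5: not 3>5, res = 11+4 = 15
p=4,k=1: 4>1, res = 15+3 = 18
p=4,k=2: 4>2, res = 18+2 = 20
p=4,k=3: 4>3, res = 20+1 = 21
p=4,k=4: not 4>4, res = 21+4 = 25
p=4,k=5: not 4>5, res = 25+4 = 29
p=5,k=1: 5>1, res = 29+4 = 33
p=5,k=2: 5>2, res = 33+3 = 36
p=5,k=3: 5>3, res = 36+2 = 38
p=5,k=4: 5>4, res = 38+1 = 39
p=5,k=5: not 5>5, res = 39+4 = 43

43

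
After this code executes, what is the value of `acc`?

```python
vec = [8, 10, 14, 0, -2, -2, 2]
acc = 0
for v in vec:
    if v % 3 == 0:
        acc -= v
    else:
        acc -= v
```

v=8: not %3==0, acc = 0-8 = -8
v=10: not %3==0, acc = (-8)-10 = -18
v=14: not %3==0, acc = (-18)-14 = -32
v=0: %3==0, acc = (-32)-0 = -32
v=-2: not %3==0, acc = (-32)-(-2) = -30
v=-2: not %3==0, acc = (-30)-(-2) = -28
v=2: not %3==0, acc = (-28)-2 = -30

-30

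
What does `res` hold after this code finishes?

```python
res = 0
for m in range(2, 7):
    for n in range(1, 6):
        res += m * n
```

300

m=2,n=1: res = 0+2 = 2
m=2,n=2: res = 2+4 = 6
m=2,n=3: res = 6+6 = 12
m=2,n=4: res = 12+8 = 20
m=2,n=5: res = 20+10 = 30
m=3,n=1: res = 30+3 = 33
m=3,n=2: res = 33+6 = 39
m=3,n=3: res = 39+9 = 48
m=3,n=4: res = 48+12 = 60
m=3,n=5: res = 60+15 = 75
m=4,n=1: res = 75+4 = 79
m=4,n=2: res = 79+8 = 87
m=4,n=3: res = 87+12 = 99
m=4,n=4: res = 99+16 = 115
m=4,n=5: res = 115+20 = 135
m=5,n=1: res = 135+5 = 140
m=5,n=2: res = 140+10 = 150
m=5,n=3: res = 150+15 = 165
m=5,n=4: res = 165+20 = 185
m=5,n=5: res = 185+25 = 210
m=6,n=1: res = 210+6 = 216
m=6,n=2: res = 216+12 = 228
m=6,n=3: res = 228+18 = 246
m=6,n=4: res = 246+24 = 270
m=6,n=5: res = 270+30 = 300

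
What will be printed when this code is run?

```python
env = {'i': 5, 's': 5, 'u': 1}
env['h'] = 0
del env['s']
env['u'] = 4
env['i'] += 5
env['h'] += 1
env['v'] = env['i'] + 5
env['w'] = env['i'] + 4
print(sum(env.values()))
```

env['h'] = 0 → {'i': 5, 's': 5, 'u': 1, 'h': 0}
del 's' → {'i': 5, 'u': 1, 'h': 0}
env['u'] = 4 → {'i': 5, 'u': 4, 'h': 0}
env['i'] = 5+5 = 10 → {'i': 10, 'u': 4, 'h': 0}
env['h'] = 0+1 = 1 → {'i': 10, 'u': 4, 'h': 1}
env['v'] = env['i']+5 = 15 → {'i': 10, 'u': 4, 'h': 1, 'v': 15}
env['w'] = env['i']+4 = 14 → {'i': 10, 'u': 4, 'h': 1, 'v': 15, 'w': 14}
sum of values = 44

44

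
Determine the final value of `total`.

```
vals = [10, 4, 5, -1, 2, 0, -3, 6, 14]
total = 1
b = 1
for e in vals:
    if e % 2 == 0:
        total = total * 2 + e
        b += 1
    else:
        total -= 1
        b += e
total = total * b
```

3632

e=10: even, total = 1*2+10 = 12; b=2
e=4: even, total = 12*2+4 = 28; b=3
e=5: not even, total = 28-1 = 27; b=8
e=-1: not even, total = 27-1 = 26; b=7
e=2: even, total = 26*2+2 = 54; b=8
e=0: even, total = 54*2+0 = 108; b=9
e=-3: not even, total = 108-1 = 107; b=6
e=6: even, total = 107*2+6 = 220; b=7
e=14: even, total = 220*2+14 = 454; b=8
total*b = 454*8 = 3632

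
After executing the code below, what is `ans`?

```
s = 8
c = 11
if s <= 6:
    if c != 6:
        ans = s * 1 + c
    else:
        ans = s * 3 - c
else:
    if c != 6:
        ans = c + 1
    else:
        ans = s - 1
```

12

s=8, c=11
s <= 6 is False; c != 6 is True
→ ans = c + 1 = 12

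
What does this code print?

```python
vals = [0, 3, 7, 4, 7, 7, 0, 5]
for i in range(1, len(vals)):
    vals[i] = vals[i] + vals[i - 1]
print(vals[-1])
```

i=1: vals[1] = 3+0 = 3 → [0, 3, 7, 4, 7, 7, 0, 5]
i=2: vals[2] = 7+3 = 10 → [0, 3, 10, 4, 7, 7, 0, 5]
i=3: vals[3] = 4+10 = 14 → [0, 3, 10, 14, 7, 7, 0, 5]
i=4: vals[4] = 7+14 = 21 → [0, 3, 10, 14, 21, 7, 0, 5]
i=5: vals[5] = 7+21 = 28 → [0, 3, 10, 14, 21, 28, 0, 5]
i=6: vals[6] = 0+28 = 28 → [0, 3, 10, 14, 21, 28, 28, 5]
i=7: vals[7] = 5+28 = 33 → [0, 3, 10, 14, 21, 28, 28, 33]

33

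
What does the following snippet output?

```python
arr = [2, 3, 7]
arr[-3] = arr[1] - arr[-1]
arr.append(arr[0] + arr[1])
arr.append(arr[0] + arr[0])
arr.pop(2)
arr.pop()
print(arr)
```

[-4, 3, -1]

arr[-3] = arr[1]-arr[-1] = 3-7 = -4 → [-4, 3, 7]
append arr[0]+arr[1] = (-4)+3 = -1 → [-4, 3, 7, -1]
append arr[0]+arr[0] = (-4)+(-4) = -8 → [-4, 3, 7, -1, -8]
pop(2) removes 7 → [-4, 3, -1, -8]
pop() removes -8 → [-4, 3, -1]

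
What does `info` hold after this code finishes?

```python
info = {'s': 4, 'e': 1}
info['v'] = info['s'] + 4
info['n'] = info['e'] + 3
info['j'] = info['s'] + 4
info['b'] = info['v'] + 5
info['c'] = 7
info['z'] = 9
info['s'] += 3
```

info['v'] = info['s']+4 = 8 → {'s': 4, 'e': 1, 'v': 8}
info['n'] = info['e']+3 = 4 → {'s': 4, 'e': 1, 'v': 8, 'n': 4}
info['j'] = info['s']+4 = 8 → {'s': 4, 'e': 1, 'v': 8, 'n': 4, 'j': 8}
info['b'] = info['v']+5 = 13 → {'s': 4, 'e': 1, 'v': 8, 'n': 4, 'j': 8, 'b': 13}
info['c'] = 7 → {'s': 4, 'e': 1, 'v': 8, 'n': 4, 'j': 8, 'b': 13, 'c': 7}
info['z'] = 9 → {'s': 4, 'e': 1, 'v': 8, 'n': 4, 'j': 8, 'b': 13, 'c': 7, 'z': 9}
info['s'] = 4+3 = 7 → {'s': 7, 'e': 1, 'v': 8, 'n': 4, 'j': 8, 'b': 13, 'c': 7, 'z': 9}

{'s': 7, 'e': 1, 'v': 8, 'n': 4, 'j': 8, 'b': 13, 'c': 7, 'z': 9}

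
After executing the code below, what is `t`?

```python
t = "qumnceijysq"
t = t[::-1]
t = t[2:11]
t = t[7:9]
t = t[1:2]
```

'q'

reverse → 'qsyjiecnmuq'
slice [2:11] → 'yjiecnmuq'
slice [7:9] → 'uq'
slice [1:2] → 'q'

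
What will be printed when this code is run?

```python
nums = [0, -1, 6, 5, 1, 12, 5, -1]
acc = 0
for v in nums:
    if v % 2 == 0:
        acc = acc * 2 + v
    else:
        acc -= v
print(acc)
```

v=0: even, acc = 0*2+0 = 0
v=-1: not even, acc = 0-(-1) = 1
v=6: even, acc = 1*2+6 = 8
v=5: not even, acc = 8-5 = 3
v=1: not even, acc = 3-1 = 2
v=12: even, acc = 2*2+12 = 16
v=5: not even, acc = 16-5 = 11
v=-1: not even, acc = 11-(-1) = 12

12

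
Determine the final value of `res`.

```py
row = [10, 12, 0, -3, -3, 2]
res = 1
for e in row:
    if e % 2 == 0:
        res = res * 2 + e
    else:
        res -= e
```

e=10: even, res = 1*2+10 = 12
e=12: even, res = 12*2+12 = 36
e=0: even, res = 36*2+0 = 72
e=-3: not even, res = 72-(-3) = 75
e=-3: not even, res = 75-(-3) = 78
e=2: even, res = 78*2+2 = 158

158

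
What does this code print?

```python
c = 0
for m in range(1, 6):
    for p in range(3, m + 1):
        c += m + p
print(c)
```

48

m=3,p=3: c = 0+6 = 6
m=4,p=3: c = 6+7 = 13
m=4,p=4: c = 13+8 = 21
m=5,p=3: c = 21+8 = 29
m=5,p=4: c = 29+9 = 38
m=5,p=5: c = 38+10 = 48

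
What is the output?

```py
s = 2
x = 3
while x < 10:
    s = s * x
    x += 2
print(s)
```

1890

x=3: s = 2*3 = 6
x=5: s = 6*5 = 30
x=7: s = 30*7 = 210
x=9: s = 210*9 = 1890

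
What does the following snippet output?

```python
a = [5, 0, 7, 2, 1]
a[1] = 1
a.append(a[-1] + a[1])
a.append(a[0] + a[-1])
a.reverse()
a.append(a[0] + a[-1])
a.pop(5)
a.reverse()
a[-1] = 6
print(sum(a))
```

a[1] = 1 → [5, 1, 7, 2, 1]
append a[-1]+a[1] = 1+1 = 2 → [5, 1, 7, 2, 1, 2]
append a[0]+a[-1] = 5+2 = 7 → [5, 1, 7, 2, 1, 2, 7]
reverse → [7, 2, 1, 2, 7, 1, 5]
append a[0]+a[-1] = 7+5 = 12 → [7, 2, 1, 2, 7, 1, 5, 12]
pop(5) removes 1 → [7, 2, 1, 2, 7, 5, 12]
reverse → [12, 5, 7, 2, 1, 2, 7]
a[-1] = 6 → [12, 5, 7, 2, 1, 2, 6]
sum = 35

35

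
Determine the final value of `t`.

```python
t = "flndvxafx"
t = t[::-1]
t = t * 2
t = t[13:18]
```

reverse → 'xfaxvdnlf'
repeat ×2 → 'xfaxvdnlfxfaxvdnlf'
slice [13:18] → 'vdnlf'

'vdnlf'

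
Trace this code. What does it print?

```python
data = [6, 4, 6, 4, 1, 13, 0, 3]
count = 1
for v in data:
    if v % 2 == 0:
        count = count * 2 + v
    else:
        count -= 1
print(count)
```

v=6: even, count = 1*2+6 = 8
v=4: even, count = 8*2+4 = 20
v=6: even, count = 20*2+6 = 46
v=4: even, count = 46*2+4 = 96
v=1: not even, count = 96-1 = 95
v=13: not even, count = 95-1 = 94
v=0: even, count = 94*2+0 = 188
v=3: not even, count = 188-1 = 187

187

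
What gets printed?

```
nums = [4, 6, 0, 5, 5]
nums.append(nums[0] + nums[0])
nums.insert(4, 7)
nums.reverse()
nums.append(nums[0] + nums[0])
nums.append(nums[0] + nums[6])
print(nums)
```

append nums[0]+nums[0] = 4+4 = 8 → [4, 6, 0, 5, 5, 8]
insert 7 at 4 → [4, 6, 0, 5, 7, 5, 8]
reverse → [8, 5, 7, 5, 0, 6, 4]
append nums[0]+nums[0] = 8+8 = 16 → [8, 5, 7, 5, 0, 6, 4, 16]
append nums[0]+nums[6] = 8+4 = 12 → [8, 5, 7, 5, 0, 6, 4, 16, 12]

[8, 5, 7, 5, 0, 6, 4, 16, 12]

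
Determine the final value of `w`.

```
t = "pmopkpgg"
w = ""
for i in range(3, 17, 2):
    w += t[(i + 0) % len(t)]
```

'ppgmppg'

i=3: add t[3]='p' → 'p'
i=5: add t[5]='p' → 'pp'
i=7: add t[7]='g' → 'ppg'
i=9: add t[1]='m' → 'ppgm'
i=11: add t[3]='p' → 'ppgmp'
i=13: add t[5]='p' → 'ppgmpp'
i=15: add t[7]='g' → 'ppgmppg'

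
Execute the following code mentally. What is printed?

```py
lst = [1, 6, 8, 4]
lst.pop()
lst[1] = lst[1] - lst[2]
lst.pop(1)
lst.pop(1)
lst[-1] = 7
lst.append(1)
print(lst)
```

[7, 1]

pop() removes 4 → [1, 6, 8]
lst[1] = lst[1]-lst[2] = 6-8 = -2 → [1, -2, 8]
pop(1) removes -2 → [1, 8]
pop(1) removes 8 → [1]
lst[-1] = 7 → [7]
append 1 → [7, 1]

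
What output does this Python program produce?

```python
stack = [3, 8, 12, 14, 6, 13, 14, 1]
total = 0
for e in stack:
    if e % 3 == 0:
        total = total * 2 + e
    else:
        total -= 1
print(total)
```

e=3: %3==0, total = 0*2+3 = 3
e=8: not %3==0, total = 3-1 = 2
e=12: %3==0, total = 2*2+12 = 16
e=14: not %3==0, total = 16-1 = 15
e=6: %3==0, total = 15*2+6 = 36
e=13: not %3==0, total = 36-1 = 35
e=14: not %3==0, total = 35-1 = 34
e=1: not %3==0, total = 34-1 = 33

33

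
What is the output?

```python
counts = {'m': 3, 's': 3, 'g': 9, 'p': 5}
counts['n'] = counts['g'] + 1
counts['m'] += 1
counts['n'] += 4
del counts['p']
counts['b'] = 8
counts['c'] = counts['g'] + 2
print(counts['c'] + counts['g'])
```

counts['n'] = counts['g']+1 = 10 → {'m': 3, 's': 3, 'g': 9, 'p': 5, 'n': 10}
counts['m'] = 3+1 = 4 → {'m': 4, 's': 3, 'g': 9, 'p': 5, 'n': 10}
counts['n'] = 10+4 = 14 → {'m': 4, 's': 3, 'g': 9, 'p': 5, 'n': 14}
del 'p' → {'m': 4, 's': 3, 'g': 9, 'n': 14}
counts['b'] = 8 → {'m': 4, 's': 3, 'g': 9, 'n': 14, 'b': 8}
counts['c'] = counts['g']+2 = 11 → {'m': 4, 's': 3, 'g': 9, 'n': 14, 'b': 8, 'c': 11}
counts['c']+counts['g'] = 11+9 = 20

20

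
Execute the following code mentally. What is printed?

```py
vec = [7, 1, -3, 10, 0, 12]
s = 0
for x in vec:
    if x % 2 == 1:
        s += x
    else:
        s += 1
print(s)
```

x=7: odd, s = 0+7 = 7
x=1: odd, s = 7+1 = 8
x=-3: odd, s = 8+(-3) = 5
x=10: not odd, s = 5+1 = 6
x=0: not odd, s = 6+1 = 7
x=12: not odd, s = 7+1 = 8

8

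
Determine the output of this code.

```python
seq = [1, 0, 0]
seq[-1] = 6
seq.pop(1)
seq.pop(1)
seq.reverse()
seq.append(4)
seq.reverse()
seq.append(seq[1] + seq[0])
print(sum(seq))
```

10

seq[-1] = 6 → [1, 0, 6]
pop(1) removes 0 → [1, 6]
pop(1) removes 6 → [1]
reverse → [1]
append 4 → [1, 4]
reverse → [4, 1]
append seq[1]+seq[0] = 1+4 = 5 → [4, 1, 5]
sum = 10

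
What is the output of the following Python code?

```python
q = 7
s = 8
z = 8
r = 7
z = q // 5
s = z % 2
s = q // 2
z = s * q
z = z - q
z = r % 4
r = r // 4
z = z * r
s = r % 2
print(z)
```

z = 7//5 = 1
s = 1%2 = 1
s = 7//2 = 3
z = 3*7 = 21
z = 21-7 = 14
z = 7%4 = 3
r = 7//4 = 1
z = 3*1 = 3
s = 1%2 = 1

3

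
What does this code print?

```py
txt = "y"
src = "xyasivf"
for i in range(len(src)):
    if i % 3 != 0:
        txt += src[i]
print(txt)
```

yyaiv

i=0: skip
i=1: add 'y' → 'yy'
i=2: add 'a' → 'yya'
i=3: skip
i=4: add 'i' → 'yyai'
i=5: add 'v' → 'yyaiv'
i=6: skip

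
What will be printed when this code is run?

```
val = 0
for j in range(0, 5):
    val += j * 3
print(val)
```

30

j=0: val = 0+0*3 = 0
j=1: val = 0+1*3 = 3
j=2: val = 3+2*3 = 9
j=3: val = 9+3*3 = 18
j=4: val = 18+4*3 = 30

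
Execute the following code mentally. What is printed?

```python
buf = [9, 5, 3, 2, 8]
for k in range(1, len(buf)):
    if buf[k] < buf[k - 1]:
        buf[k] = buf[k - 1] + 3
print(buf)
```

[9, 12, 15, 18, 21]

k=1: 5<9, buf[1] = 9+3 = 12 → [9, 12, 3, 2, 8]
k=2: 3<12, buf[2] = 12+3 = 15 → [9, 12, 15, 2, 8]
k=3: 2<15, buf[3] = 15+3 = 18 → [9, 12, 15, 18, 8]
k=4: 8<18, buf[4] = 18+3 = 21 → [9, 12, 15, 18, 21]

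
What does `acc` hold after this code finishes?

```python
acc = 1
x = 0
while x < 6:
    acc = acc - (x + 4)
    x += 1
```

-38

x=0: acc = 1-4 = -3
x=1: acc = (-3)-5 = -8
x=2: acc = (-8)-6 = -14
x=3: acc = (-14)-7 = -21
x=4: acc = (-21)-8 = -29
x=5: acc = (-29)-9 = -38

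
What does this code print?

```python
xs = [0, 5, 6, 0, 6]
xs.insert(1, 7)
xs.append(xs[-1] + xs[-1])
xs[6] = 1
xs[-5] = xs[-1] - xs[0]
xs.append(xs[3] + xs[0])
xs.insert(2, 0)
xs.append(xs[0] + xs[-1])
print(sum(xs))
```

33

insert 7 at 1 → [0, 7, 5, 6, 0, 6]
append xs[-1]+xs[-1] = 6+6 = 12 → [0, 7, 5, 6, 0, 6, 12]
xs[6] = 1 → [0, 7, 5, 6, 0, 6, 1]
xs[-5] = xs[-1]-xs[0] = 1-0 = 1 → [0, 7, 1, 6, 0, 6, 1]
append xs[3]+xs[0] = 6+0 = 6 → [0, 7, 1, 6, 0, 6, 1, 6]
insert 0 at 2 → [0, 7, 0, 1, 6, 0, 6, 1, 6]
append xs[0]+xs[-1] = 0+6 = 6 → [0, 7, 0, 1, 6, 0, 6, 1, 6, 6]
sum = 33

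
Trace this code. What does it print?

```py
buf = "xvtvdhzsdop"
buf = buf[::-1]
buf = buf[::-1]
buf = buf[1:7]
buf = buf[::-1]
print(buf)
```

zhdvtv

reverse → 'podszhdvtvx'
reverse → 'xvtvdhzsdop'
slice [1:7] → 'vtvdhz'
reverse → 'zhdvtv'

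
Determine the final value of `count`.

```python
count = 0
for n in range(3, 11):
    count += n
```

52

n=3: count = 0+3 = 3
n=4: count = 3+4 = 7
n=5: count = 7+5 = 12
n=6: count = 12+6 = 18
n=7: count = 18+7 = 25
n=8: count = 25+8 = 33
n=9: count = 33+9 = 42
n=10: count = 42+10 = 52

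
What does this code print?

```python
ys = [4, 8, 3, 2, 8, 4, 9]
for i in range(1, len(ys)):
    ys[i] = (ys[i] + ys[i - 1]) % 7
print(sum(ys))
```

21

i=1: ys[1] = (8+4)%7 = 5 → [4, 5, 3, 2, 8, 4, 9]
i=2: ys[2] = (3+5)%7 = 1 → [4, 5, 1, 2, 8, 4, 9]
i=3: ys[3] = (2+1)%7 = 3 → [4, 5, 1, 3, 8, 4, 9]
i=4: ys[4] = (8+3)%7 = 4 → [4, 5, 1, 3, 4, 4, 9]
i=5: ys[5] = (4+4)%7 = 1 → [4, 5, 1, 3, 4, 1, 9]
i=6: ys[6] = (9+1)%7 = 3 → [4, 5, 1, 3, 4, 1, 3]
sum = 21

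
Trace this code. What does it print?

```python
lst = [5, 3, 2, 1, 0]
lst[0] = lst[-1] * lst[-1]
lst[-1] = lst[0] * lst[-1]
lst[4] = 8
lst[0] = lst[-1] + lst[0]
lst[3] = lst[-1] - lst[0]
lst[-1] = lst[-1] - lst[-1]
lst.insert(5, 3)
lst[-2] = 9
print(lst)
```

[8, 3, 2, 0, 9, 3]

lst[0] = lst[-1]*lst[-1] = 0*0 = 0 → [0, 3, 2, 1, 0]
lst[-1] = lst[0]*lst[-1] = 0*0 = 0 → [0, 3, 2, 1, 0]
lst[4] = 8 → [0, 3, 2, 1, 8]
lst[0] = lst[-1]+lst[0] = 8+0 = 8 → [8, 3, 2, 1, 8]
lst[3] = lst[-1]-lst[0] = 8-8 = 0 → [8, 3, 2, 0, 8]
lst[-1] = lst[-1]-lst[-1] = 8-8 = 0 → [8, 3, 2, 0, 0]
insert 3 at 5 → [8, 3, 2, 0, 0, 3]
lst[-2] = 9 → [8, 3, 2, 0, 9, 3]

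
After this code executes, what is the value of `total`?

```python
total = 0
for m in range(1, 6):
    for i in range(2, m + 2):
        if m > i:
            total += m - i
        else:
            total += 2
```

28

m=1,i=2: not 1>2, total = 0+2 = 2
m=2,i=2: not 2>2, total = 2+2 = 4
m=2,i=3: not 2>3, total = 4+2 = 6
m=3,i=2: 3>2, total = 6+1 = 7
m=3,i=3: not 3>3, total = 7+2 = 9
m=3,i=4: not 3>4, total = 9+2 = 11
m=4,i=2: 4>2, total = 11+2 = 13
m=4,i=3: 4>3, total = 13+1 = 14
m=4,i=4: not 4>4, total = 14+2 = 16
m=4,i=5: not 4>5, total = 16+2 = 18
m=5,i=2: 5>2, total = 18+3 = 21
m=5,i=3: 5>3, total = 21+2 = 23
m=5,i=4: 5>4, total = 23+1 = 24
m=5,i=5: not 5>5, total = 24+2 = 26
m=5,i=6: not 5>6, total = 26+2 = 28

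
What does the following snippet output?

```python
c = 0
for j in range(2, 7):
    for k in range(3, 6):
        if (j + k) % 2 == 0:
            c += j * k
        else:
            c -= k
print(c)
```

j=2,k=3: odd sum, c = 0-3 = -3
j=2,k=4: even sum, c = (-3)+8 = 5
j=2,k=5: odd sum, c = 5-5 = 0
j=3,k=3: even sum, c = 0+9 = 9
j=3,k=4: odd sum, c = 9-4 = 5
j=3,k=5: even sum, c = 5+15 = 20
j=4,k=3: odd sum, c = 20-3 = 17
j=4,k=4: even sum, c = 17+16 = 33
j=4,k=5: odd sum, c = 33-5 = 28
j=5,k=3: even sum, c = 28+15 = 43
j=5,k=4: odd sum, c = 43-4 = 39
j=5,k=5: even sum, c = 39+25 = 64
j=6,k=3: odd sum, c = 64-3 = 61
j=6,k=4: even sum, c = 61+24 = 85
j=6,k=5: odd sum, c = 85-5 = 80

80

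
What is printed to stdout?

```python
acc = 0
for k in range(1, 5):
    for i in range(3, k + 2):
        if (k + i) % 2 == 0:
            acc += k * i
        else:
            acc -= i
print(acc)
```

10

k=2,i=3: odd sum, acc = 0-3 = -3
k=3,i=3: even sum, acc = (-3)+9 = 6
k=3,i=4: odd sum, acc = 6-4 = 2
k=4,i=3: odd sum, acc = 2-3 = -1
k=4,i=4: even sum, acc = (-1)+16 = 15
k=4,i=5: odd sum, acc = 15-5 = 10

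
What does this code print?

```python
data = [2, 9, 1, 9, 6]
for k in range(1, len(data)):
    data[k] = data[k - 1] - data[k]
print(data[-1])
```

-23

k=1: data[1] = 2-9 = -7 → [2, -7, 1, 9, 6]
k=2: data[2] = (-7)-1 = -8 → [2, -7, -8, 9, 6]
k=3: data[3] = (-8)-9 = -17 → [2, -7, -8, -17, 6]
k=4: data[4] = (-17)-6 = -23 → [2, -7, -8, -17, -23]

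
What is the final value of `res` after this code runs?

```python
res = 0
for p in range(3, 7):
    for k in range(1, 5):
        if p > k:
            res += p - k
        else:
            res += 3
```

42

p=3,k=1: 3>1, res = 0+2 = 2
p=3,k=2: 3>2, res = 2+1 = 3
p=3,k=3: not 3>3, res = 3+3 = 6
p=3,k=4: not 3>4, res = 6+3 = 9
p=4,k=1: 4>1, res = 9+3 = 12
p=4,k=2: 4>2, res = 12+2 = 14
p=4,k=3: 4>3, res = 14+1 = 15
p=4,k=4: not 4>4, res = 15+3 = 18
p=5,k=1: 5>1, res = 18+4 = 22
p=5,k=2: 5>2, res = 22+3 = 25
p=5,k=3: 5>3, res = 25+2 = 27
p=5,k=4: 5>4, res = 27+1 = 28
p=6,k=1: 6>1, res = 28+5 = 33
p=6,k=2: 6>2, res = 33+4 = 37
p=6,k=3: 6>3, res = 37+3 = 40
p=6,k=4: 6>4, res = 40+2 = 42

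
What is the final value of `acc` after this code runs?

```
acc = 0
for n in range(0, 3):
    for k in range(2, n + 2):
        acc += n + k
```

n=1,k=2: acc = 0+3 = 3
n=2,k=2: acc = 3+4 = 7
n=2,k=3: acc = 7+5 = 12

12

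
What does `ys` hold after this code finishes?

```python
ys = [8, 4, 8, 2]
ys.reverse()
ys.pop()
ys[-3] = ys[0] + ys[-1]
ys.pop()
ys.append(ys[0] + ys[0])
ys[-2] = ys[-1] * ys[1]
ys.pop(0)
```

[96, 12]

reverse → [2, 8, 4, 8]
pop() removes 8 → [2, 8, 4]
ys[-3] = ys[0]+ys[-1] = 2+4 = 6 → [6, 8, 4]
pop() removes 4 → [6, 8]
append ys[0]+ys[0] = 6+6 = 12 → [6, 8, 12]
ys[-2] = ys[-1]*ys[1] = 12*8 = 96 → [6, 96, 12]
pop(0) removes 6 → [96, 12]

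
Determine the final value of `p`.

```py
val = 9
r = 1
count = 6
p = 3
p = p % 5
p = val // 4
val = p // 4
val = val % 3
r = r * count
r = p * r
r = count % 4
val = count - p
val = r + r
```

p = 3%5 = 3
p = 9//4 = 2
val = 2//4 = 0
val = 0%3 = 0
r = 1*6 = 6
r = 2*6 = 12
r = 6%4 = 2
val = 6-2 = 4
val = 2+2 = 4

2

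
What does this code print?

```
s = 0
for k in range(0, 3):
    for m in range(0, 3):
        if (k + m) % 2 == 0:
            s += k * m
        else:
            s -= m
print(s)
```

1

k=0,m=0: even sum, s = 0+0 = 0
k=0,m=1: odd sum, s = 0-1 = -1
k=0,m=2: even sum, s = (-1)+0 = -1
k=1,m=0: odd sum, s = (-1)-0 = -1
k=1,m=1: even sum, s = (-1)+1 = 0
k=1,m=2: odd sum, s = 0-2 = -2
k=2,m=0: even sum, s = (-2)+0 = -2
k=2,m=1: odd sum, s = (-2)-1 = -3
k=2,m=2: even sum, s = (-3)+4 = 1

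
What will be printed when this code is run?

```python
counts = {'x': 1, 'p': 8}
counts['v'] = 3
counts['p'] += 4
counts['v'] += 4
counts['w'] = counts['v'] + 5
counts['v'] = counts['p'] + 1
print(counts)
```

{'x': 1, 'p': 12, 'v': 13, 'w': 12}

counts['v'] = 3 → {'x': 1, 'p': 8, 'v': 3}
counts['p'] = 8+4 = 12 → {'x': 1, 'p': 12, 'v': 3}
counts['v'] = 3+4 = 7 → {'x': 1, 'p': 12, 'v': 7}
counts['w'] = counts['v']+5 = 12 → {'x': 1, 'p': 12, 'v': 7, 'w': 12}
counts['v'] = counts['p']+1 = 13 → {'x': 1, 'p': 12, 'v': 13, 'w': 12}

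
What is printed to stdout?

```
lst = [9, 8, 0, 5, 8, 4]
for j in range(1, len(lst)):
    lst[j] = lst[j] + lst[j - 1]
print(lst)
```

[9, 17, 17, 22, 30, 34]

j=1: lst[1] = 8+9 = 17 → [9, 17, 0, 5, 8, 4]
j=2: lst[2] = 0+17 = 17 → [9, 17, 17, 5, 8, 4]
j=3: lst[3] = 5+17 = 22 → [9, 17, 17, 22, 8, 4]
j=4: lst[4] = 8+22 = 30 → [9, 17, 17, 22, 30, 4]
j=5: lst[5] = 4+30 = 34 → [9, 17, 17, 22, 30, 34]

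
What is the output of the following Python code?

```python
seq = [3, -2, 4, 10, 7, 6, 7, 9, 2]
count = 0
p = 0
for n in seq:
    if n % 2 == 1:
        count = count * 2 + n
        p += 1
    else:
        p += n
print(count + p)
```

n=3: odd, count = 0*2+3 = 3; p=1
n=-2: not odd; p=-1
n=4: not odd; p=3
n=10: not odd; p=13
n=7: odd, count = 3*2+7 = 13; p=14
n=6: not odd; p=20
n=7: odd, count = 13*2+7 = 33; p=21
n=9: odd, count = 33*2+9 = 75; p=22
n=2: not odd; p=24
count+p = 75+24 = 99

99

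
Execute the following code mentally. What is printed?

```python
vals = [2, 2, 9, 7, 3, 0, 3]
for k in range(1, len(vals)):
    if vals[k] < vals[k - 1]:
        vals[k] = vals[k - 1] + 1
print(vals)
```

k=1: 2>=2, unchanged → [2, 2, 9, 7, 3, 0, 3]
k=2: 9>=2, unchanged → [2, 2, 9, 7, 3, 0, 3]
k=3: 7<9, vals[3] = 9+1 = 10 → [2, 2, 9, 10, 3, 0, 3]
k=4: 3<10, vals[4] = 10+1 = 11 → [2, 2, 9, 10, 11, 0, 3]
k=5: 0<11, vals[5] = 11+1 = 12 → [2, 2, 9, 10, 11, 12, 3]
k=6: 3<12, vals[6] = 12+1 = 13 → [2, 2, 9, 10, 11, 12, 13]

[2, 2, 9, 10, 11, 12, 13]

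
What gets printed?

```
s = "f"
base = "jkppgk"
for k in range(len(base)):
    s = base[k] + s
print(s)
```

kgppkjf

k=0: prepend 'j' → 'jf'
k=1: prepend 'k' → 'kjf'
k=2: prepend 'p' → 'pkjf'
k=3: prepend 'p' → 'ppkjf'
k=4: prepend 'g' → 'gppkjf'
k=5: prepend 'k' → 'kgppkjf'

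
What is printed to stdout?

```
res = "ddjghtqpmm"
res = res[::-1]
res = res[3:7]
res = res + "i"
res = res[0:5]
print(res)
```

reverse → 'mmpqthgjdd'
slice [3:7] → 'qthg'
+ 'i' → 'qthgi'
slice [0:5] → 'qthgi'

qthgi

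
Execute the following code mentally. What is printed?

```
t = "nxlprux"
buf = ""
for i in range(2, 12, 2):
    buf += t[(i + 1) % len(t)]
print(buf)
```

i=2: add t[3]='p' → 'p'
i=4: add t[5]='u' → 'pu'
i=6: add t[0]='n' → 'pun'
i=8: add t[2]='l' → 'punl'
i=10: add t[4]='r' → 'punlr'

punlr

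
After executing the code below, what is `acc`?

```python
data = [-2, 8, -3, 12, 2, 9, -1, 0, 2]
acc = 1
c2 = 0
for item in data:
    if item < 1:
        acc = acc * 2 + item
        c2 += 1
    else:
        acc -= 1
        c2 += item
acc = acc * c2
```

item=-2: <1, acc = 1*2+(-2) = 0; c2=1
item=8: not <1, acc = 0-1 = -1; c2=9
item=-3: <1, acc = (-1)*2+(-3) = -5; c2=10
item=12: not <1, acc = (-5)-1 = -6; c2=22
item=2: not <1, acc = (-6)-1 = -7; c2=24
item=9: not <1, acc = (-7)-1 = -8; c2=33
item=-1: <1, acc = (-8)*2+(-1) = -17; c2=34
item=0: <1, acc = (-17)*2+0 = -34; c2=35
item=2: not <1, acc = (-34)-1 = -35; c2=37
acc*c2 = (-35)*37 = -1295

-1295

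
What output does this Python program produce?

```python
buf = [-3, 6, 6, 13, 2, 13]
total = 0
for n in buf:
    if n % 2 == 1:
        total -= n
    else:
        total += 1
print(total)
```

n=-3: odd, total = 0-(-3) = 3
n=6: not odd, total = 3+1 = 4
n=6: not odd, total = 4+1 = 5
n=13: odd, total = 5-13 = -8
n=2: not odd, total = (-8)+1 = -7
n=13: odd, total = (-7)-13 = -20

-20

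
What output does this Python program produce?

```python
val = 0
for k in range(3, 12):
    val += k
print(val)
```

k=3: val = 0+3 = 3
k=4: val = 3+4 = 7
k=5: val = 7+5 = 12
k=6: val = 12+6 = 18
k=7: val = 18+7 = 25
k=8: val = 25+8 = 33
k=9: val = 33+9 = 42
k=10: val = 42+10 = 52
k=11: val = 52+11 = 63

63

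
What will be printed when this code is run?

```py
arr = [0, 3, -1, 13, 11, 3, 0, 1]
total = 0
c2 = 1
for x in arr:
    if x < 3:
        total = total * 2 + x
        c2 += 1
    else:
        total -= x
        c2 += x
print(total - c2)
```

x=0: <3, total = 0*2+0 = 0; c2=2
x=3: not <3, total = 0-3 = -3; c2=5
x=-1: <3, total = (-3)*2+(-1) = -7; c2=6
x=13: not <3, total = (-7)-13 = -20; c2=19
x=11: not <3, total = (-20)-11 = -31; c2=30
x=3: not <3, total = (-31)-3 = -34; c2=33
x=0: <3, total = (-34)*2+0 = -68; c2=34
x=1: <3, total = (-68)*2+1 = -135; c2=35
total-c2 = (-135)-35 = -170

-170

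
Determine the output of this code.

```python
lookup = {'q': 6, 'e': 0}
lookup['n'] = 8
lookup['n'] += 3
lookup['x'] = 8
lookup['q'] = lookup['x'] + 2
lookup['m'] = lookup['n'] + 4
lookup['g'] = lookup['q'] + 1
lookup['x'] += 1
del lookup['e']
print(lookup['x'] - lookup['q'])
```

lookup['n'] = 8 → {'q': 6, 'e': 0, 'n': 8}
lookup['n'] = 8+3 = 11 → {'q': 6, 'e': 0, 'n': 11}
lookup['x'] = 8 → {'q': 6, 'e': 0, 'n': 11, 'x': 8}
lookup['q'] = lookup['x']+2 = 10 → {'q': 10, 'e': 0, 'n': 11, 'x': 8}
lookup['m'] = lookup['n']+4 = 15 → {'q': 10, 'e': 0, 'n': 11, 'x': 8, 'm': 15}
lookup['g'] = lookup['q']+1 = 11 → {'q': 10, 'e': 0, 'n': 11, 'x': 8, 'm': 15, 'g': 11}
lookup['x'] = 8+1 = 9 → {'q': 10, 'e': 0, 'n': 11, 'x': 9, 'm': 15, 'g': 11}
del 'e' → {'q': 10, 'n': 11, 'x': 9, 'm': 15, 'g': 11}
lookup['x']-lookup['q'] = 9-10 = -1

-1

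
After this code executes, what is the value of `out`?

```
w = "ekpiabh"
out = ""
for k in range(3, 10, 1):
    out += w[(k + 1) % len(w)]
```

'abhekpi'

k=3: add w[4]='a' → 'a'
k=4: add w[5]='b' → 'ab'
k=5: add w[6]='h' → 'abh'
k=6: add w[0]='e' → 'abhe'
k=7: add w[1]='k' → 'abhek'
k=8: add w[2]='p' → 'abhekp'
k=9: add w[3]='i' → 'abhekpi'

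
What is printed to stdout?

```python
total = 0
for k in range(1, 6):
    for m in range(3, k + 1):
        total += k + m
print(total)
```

k=3,m=3: total = 0+6 = 6
k=4,m=3: total = 6+7 = 13
k=4,m=4: total = 13+8 = 21
k=5,m=3: total = 21+8 = 29
k=5,m=4: total = 29+9 = 38
k=5,m=5: total = 38+10 = 48

48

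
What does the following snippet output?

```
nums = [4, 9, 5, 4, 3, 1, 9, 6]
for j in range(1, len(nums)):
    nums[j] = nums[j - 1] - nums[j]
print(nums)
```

[4, -5, -10, -14, -17, -18, -27, -33]

j=1: nums[1] = 4-9 = -5 → [4, -5, 5, 4, 3, 1, 9, 6]
j=2: nums[2] = (-5)-5 = -10 → [4, -5, -10, 4, 3, 1, 9, 6]
j=3: nums[3] = (-10)-4 = -14 → [4, -5, -10, -14, 3, 1, 9, 6]
j=4: nums[4] = (-14)-3 = -17 → [4, -5, -10, -14, -17, 1, 9, 6]
j=5: nums[5] = (-17)-1 = -18 → [4, -5, -10, -14, -17, -18, 9, 6]
j=6: nums[6] = (-18)-9 = -27 → [4, -5, -10, -14, -17, -18, -27, 6]
j=7: nums[7] = (-27)-6 = -33 → [4, -5, -10, -14, -17, -18, -27, -33]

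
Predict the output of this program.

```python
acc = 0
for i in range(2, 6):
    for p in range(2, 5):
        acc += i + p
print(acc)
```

78

i=2,p=2: acc = 0+4 = 4
i=2,p=3: acc = 4+5 = 9
i=2,p=4: acc = 9+6 = 15
i=3,p=2: acc = 15+5 = 20
i=3,p=3: acc = 20+6 = 26
i=3,p=4: acc = 26+7 = 33
i=4,p=2: acc = 33+6 = 39
i=4,p=3: acc = 39+7 = 46
i=4,p=4: acc = 46+8 = 54
i=5,p=2: acc = 54+7 = 61
i=5,p=3: acc = 61+8 = 69
i=5,p=4: acc = 69+9 = 78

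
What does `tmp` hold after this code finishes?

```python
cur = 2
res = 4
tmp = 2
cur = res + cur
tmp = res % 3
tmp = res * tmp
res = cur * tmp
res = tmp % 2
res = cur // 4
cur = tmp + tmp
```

4

cur = 4+2 = 6
tmp = 4%3 = 1
tmp = 4*1 = 4
res = 6*4 = 24
res = 4%2 = 0
res = 6//4 = 1
cur = 4+4 = 8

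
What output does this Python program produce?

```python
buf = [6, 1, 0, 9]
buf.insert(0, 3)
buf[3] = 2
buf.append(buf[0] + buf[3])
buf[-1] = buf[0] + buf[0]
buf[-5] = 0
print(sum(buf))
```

insert 3 at 0 → [3, 6, 1, 0, 9]
buf[3] = 2 → [3, 6, 1, 2, 9]
append buf[0]+buf[3] = 3+2 = 5 → [3, 6, 1, 2, 9, 5]
buf[-1] = buf[0]+buf[0] = 3+3 = 6 → [3, 6, 1, 2, 9, 6]
buf[-5] = 0 → [3, 0, 1, 2, 9, 6]
sum = 21

21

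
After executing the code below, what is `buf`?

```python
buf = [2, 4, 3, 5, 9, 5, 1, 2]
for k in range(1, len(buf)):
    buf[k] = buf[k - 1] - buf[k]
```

[2, -2, -5, -10, -19, -24, -25, -27]

k=1: buf[1] = 2-4 = -2 → [2, -2, 3, 5, 9, 5, 1, 2]
k=2: buf[2] = (-2)-3 = -5 → [2, -2, -5, 5, 9, 5, 1, 2]
k=3: buf[3] = (-5)-5 = -10 → [2, -2, -5, -10, 9, 5, 1, 2]
k=4: buf[4] = (-10)-9 = -19 → [2, -2, -5, -10, -19, 5, 1, 2]
k=5: buf[5] = (-19)-5 = -24 → [2, -2, -5, -10, -19, -24, 1, 2]
k=6: buf[6] = (-24)-1 = -25 → [2, -2, -5, -10, -19, -24, -25, 2]
k=7: buf[7] = (-25)-2 = -27 → [2, -2, -5, -10, -19, -24, -25, -27]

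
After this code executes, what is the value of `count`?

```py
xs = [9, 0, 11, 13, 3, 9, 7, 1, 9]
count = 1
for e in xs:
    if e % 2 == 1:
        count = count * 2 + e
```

e=9: odd, count = 1*2+9 = 11
e=0: not odd
e=11: odd, count = 11*2+11 = 33
e=13: odd, count = 33*2+13 = 79
e=3: odd, count = 79*2+3 = 161
e=9: odd, count = 161*2+9 = 331
e=7: odd, count = 331*2+7 = 669
e=1: odd, count = 669*2+1 = 1339
e=9: odd, count = 1339*2+9 = 2687

2687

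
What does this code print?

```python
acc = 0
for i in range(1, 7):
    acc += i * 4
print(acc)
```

i=1: acc = 0+1*4 = 4
i=2: acc = 4+2*4 = 12
i=3: acc = 12+3*4 = 24
i=4: acc = 24+4*4 = 40
i=5: acc = 40+5*4 = 60
i=6: acc = 60+6*4 = 84

84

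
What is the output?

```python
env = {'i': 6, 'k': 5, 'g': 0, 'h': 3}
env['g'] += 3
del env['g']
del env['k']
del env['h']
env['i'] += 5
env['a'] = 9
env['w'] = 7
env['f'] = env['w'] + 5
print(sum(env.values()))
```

env['g'] = 0+3 = 3 → {'i': 6, 'k': 5, 'g': 3, 'h': 3}
del 'g' → {'i': 6, 'k': 5, 'h': 3}
del 'k' → {'i': 6, 'h': 3}
del 'h' → {'i': 6}
env['i'] = 6+5 = 11 → {'i': 11}
env['a'] = 9 → {'i': 11, 'a': 9}
env['w'] = 7 → {'i': 11, 'a': 9, 'w': 7}
env['f'] = env['w']+5 = 12 → {'i': 11, 'a': 9, 'w': 7, 'f': 12}
sum of values = 39

39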